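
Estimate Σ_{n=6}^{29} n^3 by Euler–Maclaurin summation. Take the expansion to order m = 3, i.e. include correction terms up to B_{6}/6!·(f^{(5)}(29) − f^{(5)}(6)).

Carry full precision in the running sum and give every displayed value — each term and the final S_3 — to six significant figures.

S_3 ≈ 189000

Integral: ∫_6^29 x^3 dx = 176496.
Endpoint term: (f(6) + f(29))/2 = (216.000 + 24389.0)/2 = 12302.5.
So far: 188799.
Correction k=1: B_{2}/2! · (f^{(1)}(29) − f^{(1)}(6)) = 1/12 · (2523.00 − 108.000) = 201.250.
Partial sum through k=1: 189000.
Correction k=2: B_{4}/4! · (f^{(3)}(29) − f^{(3)}(6)) = −1/720 · (6.00000 − 6.00000) = 0.00000.
Partial sum through k=2: 189000.
Correction k=3: B_{6}/6! · (f^{(5)}(29) − f^{(5)}(6)) = 1/30240 · (0.00000 − 0.00000) = 0.00000.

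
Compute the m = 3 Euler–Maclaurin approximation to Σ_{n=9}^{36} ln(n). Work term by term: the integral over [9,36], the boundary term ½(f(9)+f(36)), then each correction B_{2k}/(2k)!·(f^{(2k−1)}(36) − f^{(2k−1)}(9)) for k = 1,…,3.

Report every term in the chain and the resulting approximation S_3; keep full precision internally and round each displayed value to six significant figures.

S_3 ≈ 85.1151

Integral: ∫_9^36 ln(x) dx = 82.2317.
Boundary: ½(f(9) + f(36)) = ½(2.19722 + 3.58352) = 2.89037.
Running total after boundary: 85.1220.
Correction k=1: B_{2}/2! · (f^{(1)}(36) − f^{(1)}(9)) = 1/12 · (0.0277778 − 0.111111) = -0.00694444.
Running total after k=1: 85.1151.
Correction k=2: B_{4}/4! · (f^{(3)}(36) − f^{(3)}(9)) = −1/720 · (4.28669e-05 − 0.00274348) = 3.75086e-06.
Running total after k=2: 85.1151.
Correction k=3: B_{6}/6! · (f^{(5)}(36) − f^{(5)}(9)) = 1/30240 · (3.96916e-07 − 0.000406442) = -1.34274e-08.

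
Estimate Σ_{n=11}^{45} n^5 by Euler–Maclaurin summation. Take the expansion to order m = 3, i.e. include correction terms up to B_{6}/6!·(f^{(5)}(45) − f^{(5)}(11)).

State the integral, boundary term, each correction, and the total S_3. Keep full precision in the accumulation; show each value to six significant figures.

S_3 ≈ 1.47771e+09

∫_11^45 x^5 dx evaluates to 1.38367e+09.
Endpoint term: (f(11) + f(45))/2 = (161051 + 1.84528e+08)/2 = 9.23446e+07.
So far: 1.47601e+09.
Correction k=1: B_{2}/2! · (f^{(1)}(45) − f^{(1)}(11)) = 1/12 · (2.05031e+07 − 73205.0) = 1.70249e+06.
Running total after k=1: 1.47771e+09.
Correction k=2: B_{4}/4! · (f^{(3)}(45) − f^{(3)}(11)) = −1/720 · (121500 − 7260.00) = -158.667.
Running total after k=2: 1.47771e+09.
Correction k=3: B_{6}/6! · (f^{(5)}(45) − f^{(5)}(11)) = 1/30240 · (120.000 − 120.000) = 0.00000.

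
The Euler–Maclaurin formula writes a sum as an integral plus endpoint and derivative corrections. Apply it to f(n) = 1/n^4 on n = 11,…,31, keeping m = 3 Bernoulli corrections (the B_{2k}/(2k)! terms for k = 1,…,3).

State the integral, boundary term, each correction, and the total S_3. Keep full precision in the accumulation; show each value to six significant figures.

Integral: ∫_11^31 1/x^4 dx = 0.000239249.
Boundary: ½(f(11) + f(31)) = ½(6.83013e-05 + 1.08281e-06) = 3.46921e-05.
Running total after boundary: 0.000273941.
Order-1 term: 1/12 · (-1.39718e-07 − (-2.48369e-05)) = 2.05809e-06.
After k=1: 0.000275999.
Order-2 term: −1/720 · (-4.36164e-09 − (-6.15790e-06)) = -8.54658e-09.
After k=2: 0.000275991.
Order-3 term: 1/30240 · (-2.54164e-10 − (-2.84994e-06)) = 9.42355e-11.

S_3 ≈ 0.000275991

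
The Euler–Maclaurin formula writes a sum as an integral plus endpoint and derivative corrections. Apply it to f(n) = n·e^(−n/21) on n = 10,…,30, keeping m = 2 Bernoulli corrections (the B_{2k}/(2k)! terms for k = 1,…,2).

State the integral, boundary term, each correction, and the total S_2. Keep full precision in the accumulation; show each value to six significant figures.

∫_10^30 x·e^(−x/21) dx evaluates to 147.699.
Endpoint term: (f(10) + f(30))/2 = (6.21145 + 7.18953)/2 = 6.70049.
So far: 154.400.
k=1: B_{2}/(2)! × [f^{(1)}(30) − f^{(1)}(10)] = 1/12 × (-0.102708 − 0.325362) = -0.0356724.
Running total after k=1: 154.364.
k=2: B_{4}/(4)! × [f^{(3)}(30) − f^{(3)}(10)] = −1/720 × (0.000853956 − 0.00355477) = 3.75113e-06.

S_2 ≈ 154.364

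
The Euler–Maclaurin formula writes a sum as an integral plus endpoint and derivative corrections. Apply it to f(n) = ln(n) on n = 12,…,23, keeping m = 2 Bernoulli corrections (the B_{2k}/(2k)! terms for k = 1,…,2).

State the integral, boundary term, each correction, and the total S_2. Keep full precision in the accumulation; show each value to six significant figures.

S_2 ≈ 34.1044

The integral term ∫_12^23 ln(x) dx = 31.2975.
½[f(12) + f(23)] = ½[2.48491 + 3.13549] = 2.81020.
Integral + boundary = 34.1077.
Order-1 term: 1/12 · (0.0434783 − 0.0833333) = -0.00332126.
After k=1: 34.1044.
Order-2 term: −1/720 · (0.000164379 − 0.00115741) = 1.37921e-06.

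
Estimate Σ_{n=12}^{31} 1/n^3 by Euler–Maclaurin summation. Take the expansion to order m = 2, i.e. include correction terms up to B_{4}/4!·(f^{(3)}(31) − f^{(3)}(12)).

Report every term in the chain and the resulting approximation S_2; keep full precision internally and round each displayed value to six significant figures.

∫_12^31 1/x^3 dx evaluates to 0.00295193.
Boundary: ½(f(12) + f(31)) = ½(0.000578704 + 3.35672e-05) = 0.000306135.
Integral + boundary = 0.00325807.
Order-1 term: 1/12 · (-3.24844e-06 − (-0.000144676)) = 1.17856e-05.
After k=1: 0.00326985.
Order-2 term: −1/720 · (-6.76054e-08 − (-2.00939e-05)) = -2.78143e-08.

S_2 ≈ 0.00326982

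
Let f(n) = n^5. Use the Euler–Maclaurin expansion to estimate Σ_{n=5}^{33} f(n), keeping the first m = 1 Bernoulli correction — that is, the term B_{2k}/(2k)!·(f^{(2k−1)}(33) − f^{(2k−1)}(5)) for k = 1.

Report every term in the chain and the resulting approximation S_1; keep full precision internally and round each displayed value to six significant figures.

Integral: ∫_5^33 x^5 dx = 2.15242e+08.
Boundary: ½(f(5) + f(33)) = ½(3125.00 + 3.91354e+07) = 1.95693e+07.
Running total after boundary: 2.34811e+08.
Correction k=1: B_{2}/2! · (f^{(1)}(33) − f^{(1)}(5)) = 1/12 · (5.92960e+06 − 3125.00) = 493873.

S_1 ≈ 2.35305e+08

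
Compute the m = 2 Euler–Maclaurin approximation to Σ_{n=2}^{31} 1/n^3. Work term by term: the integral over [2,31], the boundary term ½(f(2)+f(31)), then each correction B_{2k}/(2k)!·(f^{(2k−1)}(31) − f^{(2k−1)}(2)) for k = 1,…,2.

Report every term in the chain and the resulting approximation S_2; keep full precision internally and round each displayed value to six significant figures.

S_2 ≈ 0.201319

∫_2^31 1/x^3 dx evaluates to 0.124480.
Endpoint term: (f(2) + f(31))/2 = (0.125000 + 3.35672e-05)/2 = 0.0625168.
Running total after boundary: 0.186996.
Correction k=1: B_{2}/2! · (f^{(1)}(31) − f^{(1)}(2)) = 1/12 · (-3.24844e-06 − (-0.187500)) = 0.0156247.
After k=1: 0.202621.
Correction k=2: B_{4}/4! · (f^{(3)}(31) − f^{(3)}(2)) = −1/720 · (-6.76054e-08 − (-0.937500)) = -0.00130208.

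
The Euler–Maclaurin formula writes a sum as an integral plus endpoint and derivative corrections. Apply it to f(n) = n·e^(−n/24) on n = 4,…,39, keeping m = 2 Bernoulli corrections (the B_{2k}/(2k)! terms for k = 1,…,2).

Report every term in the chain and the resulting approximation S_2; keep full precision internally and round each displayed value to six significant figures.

Integral: ∫_4^39 x·e^(−x/24) dx = 271.105.
Endpoint term: (f(4) + f(39))/2 = (3.38593 + 7.67956)/2 = 5.53274.
Running total after boundary: 276.638.
k=1: B_{2}/(2)! × [f^{(1)}(39) − f^{(1)}(4)] = 1/12 × (-0.123070 − 0.705401) = -0.0690393.
After k=1: 276.569.
k=2: B_{4}/(4)! × [f^{(3)}(39) − f^{(3)}(4)] = −1/720 × (0.000470058 − 0.00416383) = 5.13024e-06.

S_2 ≈ 276.569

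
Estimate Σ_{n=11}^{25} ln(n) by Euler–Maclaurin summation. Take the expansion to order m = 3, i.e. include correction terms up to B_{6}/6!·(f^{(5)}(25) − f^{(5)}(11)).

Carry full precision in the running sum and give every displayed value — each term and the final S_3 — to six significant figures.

S_3 ≈ 42.8992

The integral term ∫_11^25 ln(x) dx = 40.0950.
Boundary: ½(f(11) + f(25)) = ½(2.39790 + 3.21888) = 2.80839.
Integral + boundary = 42.9034.
Order-1 term: 1/12 · (0.0400000 − 0.0909091) = -0.00424242.
Partial sum through k=1: 42.8992.
Order-2 term: −1/720 · (0.000128000 − 0.00150263) = 1.90921e-06.
Partial sum through k=2: 42.8992.
Order-3 term: 1/30240 · (2.45760e-06 − 0.000149021) = -4.84668e-09.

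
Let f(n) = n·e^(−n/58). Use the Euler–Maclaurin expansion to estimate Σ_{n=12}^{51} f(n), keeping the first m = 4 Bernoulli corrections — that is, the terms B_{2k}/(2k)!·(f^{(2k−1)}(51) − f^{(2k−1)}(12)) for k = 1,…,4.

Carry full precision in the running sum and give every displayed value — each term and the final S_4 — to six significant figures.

S_4 ≈ 692.548

∫_12^51 x·e^(−x/58) dx evaluates to 677.135.
Endpoint term: (f(12) + f(51))/2 = (9.75725 + 21.1685)/2 = 15.4629.
Integral + boundary = 692.598.
k=1: B_{2}/(2)! × [f^{(1)}(51) − f^{(1)}(12)] = 1/12 × (0.0500945 − 0.644875) = -0.0495651.
After k=1: 692.548.
k=2: B_{4}/(4)! × [f^{(3)}(51) − f^{(3)}(12)] = −1/720 × (0.000261663 − 0.000675114) = 5.74238e-07.
After k=2: 692.548.
k=3: B_{6}/(6)! × [f^{(5)}(51) − f^{(5)}(12)] = 1/30240 × (1.51140e-07 − 3.44390e-07) = -6.39056e-12.
After k=3: 692.548.
k=4: B_{8}/(8)! × [f^{(7)}(51) − f^{(7)}(12)] = −1/1209600 × (6.67349e-11 − 1.45093e-10) = 6.47801e-17.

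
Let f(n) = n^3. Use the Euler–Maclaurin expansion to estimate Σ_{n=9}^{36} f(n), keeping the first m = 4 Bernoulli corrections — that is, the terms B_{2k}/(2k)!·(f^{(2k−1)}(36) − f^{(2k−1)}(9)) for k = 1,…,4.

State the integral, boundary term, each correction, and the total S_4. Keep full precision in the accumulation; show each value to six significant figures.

The integral term ∫_9^36 x^3 dx = 418264.
Endpoint term: (f(9) + f(36))/2 = (729.000 + 46656.0)/2 = 23692.5.
Running total after boundary: 441956.
Correction k=1: B_{2}/2! · (f^{(1)}(36) − f^{(1)}(9)) = 1/12 · (3888.00 − 243.000) = 303.750.
After k=1: 442260.
Correction k=2: B_{4}/4! · (f^{(3)}(36) − f^{(3)}(9)) = −1/720 · (6.00000 − 6.00000) = 0.00000.
After k=2: 442260.
Correction k=3: B_{6}/6! · (f^{(5)}(36) − f^{(5)}(9)) = 1/30240 · (0.00000 − 0.00000) = 0.00000.
After k=3: 442260.
Correction k=4: B_{8}/8! · (f^{(7)}(36) − f^{(7)}(9)) = −1/1209600 · (0.00000 − 0.00000) = 0.00000.

S_4 ≈ 442260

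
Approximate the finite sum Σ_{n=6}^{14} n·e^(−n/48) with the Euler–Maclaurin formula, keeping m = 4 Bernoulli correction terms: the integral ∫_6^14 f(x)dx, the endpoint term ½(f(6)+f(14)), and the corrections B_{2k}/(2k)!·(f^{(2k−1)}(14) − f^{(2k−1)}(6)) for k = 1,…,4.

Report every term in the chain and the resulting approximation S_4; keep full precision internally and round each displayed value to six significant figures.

The integral term ∫_6^14 x·e^(−x/48) dx = 64.3079.
Boundary: ½(f(6) + f(14)) = ½(5.29498 + 10.4582) = 7.87661.
Integral + boundary = 72.1845.
Order-1 term: 1/12 · (0.529137 − 0.772185) = -0.0202539.
After k=1: 72.1642.
Order-2 term: −1/720 · (0.000878113 − 0.00110121) = 3.09851e-07.
After k=2: 72.1643.
Order-3 term: 1/30240 · (6.62572e-07 − 8.10444e-07) = -4.88994e-12.
After k=3: 72.1643.
Order-4 term: −1/1209600 · (4.09730e-10 − 4.96065e-10) = 7.13745e-17.

S_4 ≈ 72.1643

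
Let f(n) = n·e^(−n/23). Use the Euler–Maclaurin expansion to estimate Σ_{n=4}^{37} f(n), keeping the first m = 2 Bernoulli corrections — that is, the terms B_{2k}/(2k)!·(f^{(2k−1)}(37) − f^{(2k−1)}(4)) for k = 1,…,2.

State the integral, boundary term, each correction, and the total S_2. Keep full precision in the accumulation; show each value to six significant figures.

S_2 ≈ 250.980

∫_4^37 x·e^(−x/23) dx evaluates to 245.665.
½[f(4) + f(37)] = ½[3.36148 + 7.40549] = 5.38349.
Integral + boundary = 251.048.
Correction k=1: B_{2}/2! · (f^{(1)}(37) − f^{(1)}(4)) = 1/12 · (-0.121830 − 0.694219) = -0.0680040.
Partial sum through k=1: 250.980.
Correction k=2: B_{4}/4! · (f^{(3)}(37) − f^{(3)}(4)) = −1/720 · (0.000526404 − 0.00448952) = 5.50434e-06.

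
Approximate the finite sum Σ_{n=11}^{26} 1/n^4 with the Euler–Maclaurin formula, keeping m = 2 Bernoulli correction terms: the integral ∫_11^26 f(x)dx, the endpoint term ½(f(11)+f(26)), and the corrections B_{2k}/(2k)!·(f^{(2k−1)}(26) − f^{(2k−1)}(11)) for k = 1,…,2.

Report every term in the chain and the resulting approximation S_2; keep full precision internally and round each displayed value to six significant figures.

S_2 ≈ 0.000268751

The integral term ∫_11^26 1/x^4 dx = 0.000231473.
Endpoint term: (f(11) + f(26))/2 = (6.83013e-05 + 2.18830e-06)/2 = 3.52448e-05.
Integral + boundary = 0.000266718.
k=1: B_{2}/(2)! × [f^{(1)}(26) − f^{(1)}(11)] = 1/12 × (-3.36661e-07 − (-2.48369e-05)) = 2.04168e-06.
Running total after k=1: 0.000268760.
k=2: B_{4}/(4)! × [f^{(3)}(26) − f^{(3)}(11)] = −1/720 × (-1.49406e-08 − (-6.15790e-06)) = -8.53188e-09.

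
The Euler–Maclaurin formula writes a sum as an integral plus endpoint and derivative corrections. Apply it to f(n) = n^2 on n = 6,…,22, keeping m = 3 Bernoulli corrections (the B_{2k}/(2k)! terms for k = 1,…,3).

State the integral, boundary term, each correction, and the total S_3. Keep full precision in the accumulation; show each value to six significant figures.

S_3 ≈ 3740.00

∫_6^22 x^2 dx evaluates to 3477.33.
Endpoint term: (f(6) + f(22))/2 = (36.0000 + 484.000)/2 = 260.000.
Running total after boundary: 3737.33.
Order-1 term: 1/12 · (44.0000 − 12.0000) = 2.66667.
Running total after k=1: 3740.00.
Order-2 term: −1/720 · (0.00000 − 0.00000) = 0.00000.
Running total after k=2: 3740.00.
Order-3 term: 1/30240 · (0.00000 − 0.00000) = 0.00000.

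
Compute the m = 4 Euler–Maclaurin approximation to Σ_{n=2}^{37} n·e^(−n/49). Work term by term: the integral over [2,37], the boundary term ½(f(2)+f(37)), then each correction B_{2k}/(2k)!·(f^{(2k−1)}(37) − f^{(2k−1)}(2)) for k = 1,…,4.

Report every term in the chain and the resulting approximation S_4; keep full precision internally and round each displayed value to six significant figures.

∫_2^37 x·e^(−x/49) dx evaluates to 418.631.
Endpoint term: (f(2) + f(37))/2 = (1.92001 + 17.3886)/2 = 9.65431.
So far: 428.285.
Correction k=1: B_{2}/2! · (f^{(1)}(37) − f^{(1)}(2)) = 1/12 · (0.115093 − 0.920822) = -0.0671441.
Running total after k=1: 428.218.
Correction k=2: B_{4}/4! · (f^{(3)}(37) − f^{(3)}(2)) = −1/720 · (0.000439408 − 0.00118319) = 1.03303e-06.
Running total after k=2: 428.218.
Correction k=3: B_{6}/6! · (f^{(5)}(37) − f^{(5)}(2)) = 1/30240 · (3.46056e-07 − 8.25847e-07) = -1.58661e-11.
Running total after k=3: 428.218.
Correction k=4: B_{8}/8! · (f^{(7)}(37) − f^{(7)}(2)) = −1/1209600 · (2.12037e-10 − 4.82676e-10) = 2.23742e-16.

S_4 ≈ 428.218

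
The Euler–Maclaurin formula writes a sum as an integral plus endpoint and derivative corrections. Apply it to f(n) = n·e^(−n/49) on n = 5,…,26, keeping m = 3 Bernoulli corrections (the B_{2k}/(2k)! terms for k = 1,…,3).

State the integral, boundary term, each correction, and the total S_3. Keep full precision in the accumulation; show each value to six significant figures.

Integral: ∫_5^26 x·e^(−x/49) dx = 227.519.
½[f(5) + f(26)] = ½[4.51496 + 15.2944] = 9.90466.
Integral + boundary = 237.424.
Order-1 term: 1/12 · (0.276115 − 0.810851) = -0.0445613.
Partial sum through k=1: 237.379.
Order-2 term: −1/720 · (0.000605000 − 0.00108989) = 6.73465e-07.
Partial sum through k=2: 237.379.
Order-3 term: 1/30240 · (4.56060e-07 − 7.67211e-07) = -1.02894e-11.

S_3 ≈ 237.379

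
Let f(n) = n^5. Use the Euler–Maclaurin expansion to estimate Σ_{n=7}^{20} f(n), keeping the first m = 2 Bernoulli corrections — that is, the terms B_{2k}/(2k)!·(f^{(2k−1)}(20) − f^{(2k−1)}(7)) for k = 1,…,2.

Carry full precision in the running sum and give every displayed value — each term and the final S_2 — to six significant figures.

S_2 ≈ 1.23211e+07

Integral: ∫_7^20 x^5 dx = 1.06471e+07.
Endpoint term: (f(7) + f(20))/2 = (16807.0 + 3.20000e+06)/2 = 1.60840e+06.
So far: 1.22555e+07.
Order-1 term: 1/12 · (800000 − 12005.0) = 65666.2.
Running total after k=1: 1.23211e+07.
Order-2 term: −1/720 · (24000.0 − 2940.00) = -29.2500.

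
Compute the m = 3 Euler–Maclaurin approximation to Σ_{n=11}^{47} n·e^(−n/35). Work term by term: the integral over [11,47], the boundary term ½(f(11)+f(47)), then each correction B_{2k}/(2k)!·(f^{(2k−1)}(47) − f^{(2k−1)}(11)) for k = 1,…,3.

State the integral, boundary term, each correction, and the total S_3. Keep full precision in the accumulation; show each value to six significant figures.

S_3 ≈ 436.550

Integral: ∫_11^47 x·e^(−x/35) dx = 426.447.
Endpoint term: (f(11) + f(47))/2 = (8.03341 + 12.2716)/2 = 10.1525.
So far: 436.599.
Correction k=1: B_{2}/2! · (f^{(1)}(47) − f^{(1)}(11)) = 1/12 · (-0.0895195 − 0.500784) = -0.0491920.
After k=1: 436.550.
Correction k=2: B_{4}/4! · (f^{(3)}(47) − f^{(3)}(11)) = −1/720 · (0.000353206 − 0.00160115) = 1.73325e-06.
After k=2: 436.550.
Correction k=3: B_{6}/6! · (f^{(5)}(47) − f^{(5)}(11)) = 1/30240 · (6.36318e-07 − 2.28040e-06) = -5.43678e-11.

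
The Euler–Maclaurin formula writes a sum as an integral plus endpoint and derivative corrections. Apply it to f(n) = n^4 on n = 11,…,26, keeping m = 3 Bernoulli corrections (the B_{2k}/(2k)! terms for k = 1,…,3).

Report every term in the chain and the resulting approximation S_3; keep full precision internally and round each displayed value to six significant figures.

S_3 ≈ 2.58529e+06

∫_11^26 x^4 dx evaluates to 2.34406e+06.
Endpoint term: (f(11) + f(26))/2 = (14641.0 + 456976)/2 = 235808.
Running total after boundary: 2.57987e+06.
k=1: B_{2}/(2)! × [f^{(1)}(26) − f^{(1)}(11)] = 1/12 × (70304.0 − 5324.00) = 5415.00.
Partial sum through k=1: 2.58529e+06.
k=2: B_{4}/(4)! × [f^{(3)}(26) − f^{(3)}(11)] = −1/720 × (624.000 − 264.000) = -0.500000.
Partial sum through k=2: 2.58529e+06.
k=3: B_{6}/(6)! × [f^{(5)}(26) − f^{(5)}(11)] = 1/30240 × (0.00000 − 0.00000) = 0.00000.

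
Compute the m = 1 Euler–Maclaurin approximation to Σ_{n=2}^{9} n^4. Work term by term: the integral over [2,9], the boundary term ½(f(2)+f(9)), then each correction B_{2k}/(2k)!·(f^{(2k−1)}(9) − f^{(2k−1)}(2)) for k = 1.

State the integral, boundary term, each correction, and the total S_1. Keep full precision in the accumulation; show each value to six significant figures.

S_1 ≈ 15332.2

Integral: ∫_2^9 x^4 dx = 11803.4.
½[f(2) + f(9)] = ½[16.0000 + 6561.00] = 3288.50.
Running total after boundary: 15091.9.
Order-1 term: 1/12 · (2916.00 − 32.0000) = 240.333.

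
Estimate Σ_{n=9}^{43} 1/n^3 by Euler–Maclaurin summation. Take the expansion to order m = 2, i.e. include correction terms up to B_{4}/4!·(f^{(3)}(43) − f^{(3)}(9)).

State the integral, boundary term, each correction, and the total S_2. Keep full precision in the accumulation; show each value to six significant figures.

S_2 ≈ 0.00663246

∫_9^43 1/x^3 dx evaluates to 0.00590242.
½[f(9) + f(43)] = ½[0.00137174 + 1.25775e-05] = 0.000692160.
So far: 0.00659458.
Order-1 term: 1/12 · (-8.77501e-07 − (-0.000457247)) = 3.80308e-05.
Partial sum through k=1: 0.00663261.
Order-2 term: −1/720 · (-9.49162e-09 − (-0.000112901)) = -1.56793e-07.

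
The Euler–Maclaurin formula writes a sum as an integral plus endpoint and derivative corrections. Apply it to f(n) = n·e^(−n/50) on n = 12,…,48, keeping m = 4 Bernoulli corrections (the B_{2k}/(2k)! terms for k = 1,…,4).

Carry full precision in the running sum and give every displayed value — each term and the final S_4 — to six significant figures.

S_4 ≈ 576.232

The integral term ∫_12^48 x·e^(−x/50) dx = 562.371.
½[f(12) + f(48)] = ½[9.43953 + 18.3789] = 13.9092.
Integral + boundary = 576.280.
k=1: B_{2}/(2)! × [f^{(1)}(48) − f^{(1)}(12)] = 1/12 × (0.0153157 − 0.597837) = -0.0485435.
Running total after k=1: 576.232.
k=2: B_{4}/(4)! × [f^{(3)}(48) − f^{(3)}(12)] = −1/720 × (0.000312441 − 0.000868437) = 7.72217e-07.
Running total after k=2: 576.232.
k=3: B_{6}/(6)! × [f^{(5)}(48) − f^{(5)}(12)] = 1/30240 × (2.47502e-07 − 5.99096e-07) = -1.16268e-11.
Running total after k=3: 576.232.
k=4: B_{8}/(8)! × [f^{(7)}(48) − f^{(7)}(12)] = −1/1209600 × (1.48011e-10 − 3.40327e-10) = 1.58991e-16.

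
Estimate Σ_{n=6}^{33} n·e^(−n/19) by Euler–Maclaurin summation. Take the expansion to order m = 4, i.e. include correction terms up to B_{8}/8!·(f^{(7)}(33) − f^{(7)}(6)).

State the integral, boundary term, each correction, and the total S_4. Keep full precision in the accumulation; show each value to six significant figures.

The integral term ∫_6^33 x·e^(−x/19) dx = 172.414.
Boundary: ½(f(6) + f(33)) = ½(4.37528 + 5.81049) = 5.09289.
So far: 177.506.
Correction k=1: B_{2}/2! · (f^{(1)}(33) − f^{(1)}(6)) = 1/12 · (-0.129740 − 0.498935) = -0.0523896.
Partial sum through k=1: 177.454.
Correction k=2: B_{4}/4! · (f^{(3)}(33) − f^{(3)}(6)) = −1/720 · (0.000616098 − 0.00542205) = 6.67494e-06.
Partial sum through k=2: 177.454.
Correction k=3: B_{6}/6! · (f^{(5)}(33) − f^{(5)}(6)) = 1/30240 · (4.40882e-06 − 2.62106e-05) = -7.20957e-10.
Partial sum through k=3: 177.454.
Correction k=4: B_{8}/8! · (f^{(7)}(33) − f^{(7)}(6)) = −1/1209600 · (1.96981e-08 − 1.03606e-07) = 6.93679e-14.

S_4 ≈ 177.454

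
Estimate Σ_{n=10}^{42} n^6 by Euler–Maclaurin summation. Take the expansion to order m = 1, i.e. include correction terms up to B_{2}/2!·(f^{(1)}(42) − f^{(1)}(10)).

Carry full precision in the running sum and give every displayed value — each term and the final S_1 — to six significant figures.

S_1 ≈ 3.57431e+10

The integral term ∫_10^42 x^6 dx = 3.29328e+10.
Endpoint term: (f(10) + f(42))/2 = (1.00000e+06 + 5.48903e+09)/2 = 2.74502e+09.
So far: 3.56778e+10.
Correction k=1: B_{2}/2! · (f^{(1)}(42) − f^{(1)}(10)) = 1/12 · (7.84147e+08 − 600000) = 6.52956e+07.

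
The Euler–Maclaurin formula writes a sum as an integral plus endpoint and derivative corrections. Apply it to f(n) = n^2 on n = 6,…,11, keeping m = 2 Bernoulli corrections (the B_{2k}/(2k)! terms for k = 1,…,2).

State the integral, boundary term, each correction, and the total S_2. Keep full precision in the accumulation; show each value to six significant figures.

S_2 ≈ 451.000

Integral: ∫_6^11 x^2 dx = 371.667.
Endpoint term: (f(6) + f(11))/2 = (36.0000 + 121.000)/2 = 78.5000.
So far: 450.167.
k=1: B_{2}/(2)! × [f^{(1)}(11) − f^{(1)}(6)] = 1/12 × (22.0000 − 12.0000) = 0.833333.
Partial sum through k=1: 451.000.
k=2: B_{4}/(4)! × [f^{(3)}(11) − f^{(3)}(6)] = −1/720 × (0.00000 − 0.00000) = 0.00000.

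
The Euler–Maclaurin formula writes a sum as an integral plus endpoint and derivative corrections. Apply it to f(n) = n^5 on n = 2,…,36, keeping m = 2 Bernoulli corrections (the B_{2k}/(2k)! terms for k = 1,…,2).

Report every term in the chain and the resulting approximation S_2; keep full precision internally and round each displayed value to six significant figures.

The integral term ∫_2^36 x^5 dx = 3.62797e+08.
Boundary: ½(f(2) + f(36)) = ½(32.0000 + 6.04662e+07) = 3.02331e+07.
So far: 3.93030e+08.
Order-1 term: 1/12 · (8.39808e+06 − 80.0000) = 699833.
Running total after k=1: 3.93730e+08.
Order-2 term: −1/720 · (77760.0 − 240.000) = -107.667.

S_2 ≈ 3.93730e+08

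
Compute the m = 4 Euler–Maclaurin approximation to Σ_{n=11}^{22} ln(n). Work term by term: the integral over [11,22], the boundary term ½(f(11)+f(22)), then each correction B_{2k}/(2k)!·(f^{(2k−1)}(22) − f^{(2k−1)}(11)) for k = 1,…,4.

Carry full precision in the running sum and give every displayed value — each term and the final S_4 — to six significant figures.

Integral: ∫_11^22 ln(x) dx = 30.6261.
½[f(11) + f(22)] = ½[2.39790 + 3.09104] = 2.74447.
Running total after boundary: 33.3706.
k=1: B_{2}/(2)! × [f^{(1)}(22) − f^{(1)}(11)] = 1/12 × (0.0454545 − 0.0909091) = -0.00378788.
Partial sum through k=1: 33.3668.
k=2: B_{4}/(4)! × [f^{(3)}(22) − f^{(3)}(11)] = −1/720 × (0.000187829 − 0.00150263) = 1.82611e-06.
Partial sum through k=2: 33.3668.
k=3: B_{6}/(6)! × [f^{(5)}(22) − f^{(5)}(11)] = 1/30240 × (4.65691e-06 − 0.000149021) = -4.77395e-09.
Partial sum through k=3: 33.3668.
k=4: B_{8}/(8)! × [f^{(7)}(22) − f^{(7)}(11)] = −1/1209600 × (2.88651e-07 − 3.69474e-05) = 3.03065e-11.

S_4 ≈ 33.3668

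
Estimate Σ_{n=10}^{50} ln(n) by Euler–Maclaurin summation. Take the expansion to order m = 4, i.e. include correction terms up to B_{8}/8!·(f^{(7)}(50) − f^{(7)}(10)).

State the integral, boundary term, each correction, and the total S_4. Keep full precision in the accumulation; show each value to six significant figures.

Integral: ∫_10^50 ln(x) dx = 132.575.
Boundary: ½(f(10) + f(50)) = ½(2.30259 + 3.91202) = 3.10730.
Running total after boundary: 135.683.
Correction k=1: B_{2}/2! · (f^{(1)}(50) − f^{(1)}(10)) = 1/12 · (0.0200000 − 0.100000) = -0.00666667.
Running total after k=1: 135.676.
Correction k=2: B_{4}/4! · (f^{(3)}(50) − f^{(3)}(10)) = −1/720 · (1.60000e-05 − 0.00200000) = 2.75556e-06.
Running total after k=2: 135.676.
Correction k=3: B_{6}/6! · (f^{(5)}(50) − f^{(5)}(10)) = 1/30240 · (7.68000e-08 − 0.000240000) = -7.93397e-09.
Running total after k=3: 135.676.
Correction k=4: B_{8}/8! · (f^{(7)}(50) − f^{(7)}(10)) = −1/1209600 · (9.21600e-10 − 7.20000e-05) = 5.95230e-11.

S_4 ≈ 135.676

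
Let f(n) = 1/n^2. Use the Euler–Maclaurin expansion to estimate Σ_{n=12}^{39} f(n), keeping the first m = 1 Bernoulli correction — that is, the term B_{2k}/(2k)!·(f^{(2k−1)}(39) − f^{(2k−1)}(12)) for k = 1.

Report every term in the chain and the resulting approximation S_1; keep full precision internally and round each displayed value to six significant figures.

∫_12^39 1/x^2 dx evaluates to 0.0576923.
½[f(12) + f(39)] = ½[0.00694444 + 0.000657462] = 0.00380095.
Running total after boundary: 0.0614933.
k=1: B_{2}/(2)! × [f^{(1)}(39) − f^{(1)}(12)] = 1/12 × (-3.37160e-05 − (-0.00115741)) = 9.36409e-05.

S_1 ≈ 0.0615869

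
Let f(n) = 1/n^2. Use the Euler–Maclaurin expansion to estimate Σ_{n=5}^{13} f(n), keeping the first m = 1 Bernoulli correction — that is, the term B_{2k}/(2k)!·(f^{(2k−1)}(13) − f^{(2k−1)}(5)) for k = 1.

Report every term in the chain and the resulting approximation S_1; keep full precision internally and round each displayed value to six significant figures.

S_1 ≈ 0.147293

∫_5^13 1/x^2 dx evaluates to 0.123077.
½[f(5) + f(13)] = ½[0.0400000 + 0.00591716] = 0.0229586.
Running total after boundary: 0.146036.
Order-1 term: 1/12 · (-0.000910332 − (-0.0160000)) = 0.00125747.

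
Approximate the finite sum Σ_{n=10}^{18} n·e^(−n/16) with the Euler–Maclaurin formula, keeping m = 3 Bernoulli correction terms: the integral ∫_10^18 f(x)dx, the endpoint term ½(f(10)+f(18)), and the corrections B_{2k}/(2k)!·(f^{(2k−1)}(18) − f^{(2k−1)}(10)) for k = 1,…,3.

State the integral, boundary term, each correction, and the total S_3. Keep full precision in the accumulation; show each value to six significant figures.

S_3 ≈ 51.6359

∫_10^18 x·e^(−x/16) dx evaluates to 46.0578.
Boundary: ½(f(10) + f(18)) = ½(5.35261 + 5.84374) = 5.59818.
Integral + boundary = 51.6560.
Order-1 term: 1/12 · (-0.0405816 − 0.200723) = -0.0201087.
Running total after k=1: 51.6359.
Order-2 term: −1/720 · (0.00237783 − 0.00496580) = 3.59441e-06.
Running total after k=2: 51.6359.
Order-3 term: 1/30240 · (1.91960e-05 − 3.57326e-05) = -5.46844e-10.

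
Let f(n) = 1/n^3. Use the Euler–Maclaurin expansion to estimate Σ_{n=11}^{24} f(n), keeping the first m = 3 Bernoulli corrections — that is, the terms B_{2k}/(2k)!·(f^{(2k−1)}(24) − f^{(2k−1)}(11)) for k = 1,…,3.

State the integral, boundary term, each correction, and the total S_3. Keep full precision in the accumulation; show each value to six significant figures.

S_3 ≈ 0.00369228

The integral term ∫_11^24 1/x^3 dx = 0.00326418.
½[f(11) + f(24)] = ½[0.000751315 + 7.23380e-05] = 0.000411826.
Running total after boundary: 0.00367600.
k=1: B_{2}/(2)! × [f^{(1)}(24) − f^{(1)}(11)] = 1/12 × (-9.04225e-06 − (-0.000204904)) = 1.63218e-05.
After k=1: 0.00369232.
k=2: B_{4}/(4)! × [f^{(3)}(24) − f^{(3)}(11)] = −1/720 × (-3.13967e-07 − (-3.38684e-05)) = -4.66034e-08.
After k=2: 0.00369228.
k=3: B_{6}/(6)! × [f^{(5)}(24) − f^{(5)}(11)] = 1/30240 × (-2.28934e-08 − (-1.17560e-05)) = 3.87999e-10.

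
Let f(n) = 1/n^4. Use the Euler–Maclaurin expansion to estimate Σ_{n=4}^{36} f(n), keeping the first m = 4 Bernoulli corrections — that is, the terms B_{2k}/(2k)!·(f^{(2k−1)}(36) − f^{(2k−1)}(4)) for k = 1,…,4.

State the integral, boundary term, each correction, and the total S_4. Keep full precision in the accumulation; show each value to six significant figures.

S_4 ≈ 0.00747068

∫_4^36 1/x^4 dx evaluates to 0.00520119.
Boundary: ½(f(4) + f(36)) = ½(0.00390625 + 5.95374e-07) = 0.00195342.
So far: 0.00715461.
Correction k=1: B_{2}/2! · (f^{(1)}(36) − f^{(1)}(4)) = 1/12 · (-6.61527e-08 − (-0.00390625)) = 0.000325515.
Partial sum through k=1: 0.00748013.
Correction k=2: B_{4}/4! · (f^{(3)}(36) − f^{(3)}(4)) = −1/720 · (-1.53131e-09 − (-0.00732422)) = -1.01725e-05.
Partial sum through k=2: 0.00746995.
Correction k=3: B_{6}/6! · (f^{(5)}(36) − f^{(5)}(4)) = 1/30240 · (-6.61678e-11 − (-0.0256348)) = 8.47711e-07.
Partial sum through k=3: 0.00747080.
Correction k=4: B_{8}/8! · (f^{(7)}(36) − f^{(7)}(4)) = −1/1209600 · (-4.59499e-12 − (-0.144196)) = -1.19209e-07.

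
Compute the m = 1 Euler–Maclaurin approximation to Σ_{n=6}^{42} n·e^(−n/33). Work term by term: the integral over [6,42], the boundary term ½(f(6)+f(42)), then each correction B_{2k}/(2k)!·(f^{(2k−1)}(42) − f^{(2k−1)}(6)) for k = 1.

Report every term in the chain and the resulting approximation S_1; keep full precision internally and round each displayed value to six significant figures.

The integral term ∫_6^42 x·e^(−x/33) dx = 379.875.
Endpoint term: (f(6) + f(42))/2 = (5.00252 + 11.7628)/2 = 8.38266.
Integral + boundary = 388.257.
Correction k=1: B_{2}/2! · (f^{(1)}(42) − f^{(1)}(6)) = 1/12 · (-0.0763818 − 0.682161) = -0.0632119.

S_1 ≈ 388.194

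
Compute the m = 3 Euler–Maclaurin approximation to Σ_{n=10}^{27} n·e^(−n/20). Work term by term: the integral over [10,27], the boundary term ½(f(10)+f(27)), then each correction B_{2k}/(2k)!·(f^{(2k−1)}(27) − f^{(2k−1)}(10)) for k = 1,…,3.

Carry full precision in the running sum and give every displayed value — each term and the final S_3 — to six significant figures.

S_3 ≈ 126.732

∫_10^27 x·e^(−x/20) dx evaluates to 120.233.
Endpoint term: (f(10) + f(27))/2 = (6.06531 + 6.99949)/2 = 6.53240.
So far: 126.765.
k=1: B_{2}/(2)! × [f^{(1)}(27) − f^{(1)}(10)] = 1/12 × (-0.0907341 − 0.303265) = -0.0328333.
After k=1: 126.732.
k=2: B_{4}/(4)! × [f^{(3)}(27) − f^{(3)}(10)] = −1/720 × (0.00106937 − 0.00379082) = 3.77979e-06.
After k=2: 126.732.
k=3: B_{6}/(6)! × [f^{(5)}(27) − f^{(5)}(10)] = 1/30240 × (5.91392e-06 − 1.70587e-05) = -3.68544e-10.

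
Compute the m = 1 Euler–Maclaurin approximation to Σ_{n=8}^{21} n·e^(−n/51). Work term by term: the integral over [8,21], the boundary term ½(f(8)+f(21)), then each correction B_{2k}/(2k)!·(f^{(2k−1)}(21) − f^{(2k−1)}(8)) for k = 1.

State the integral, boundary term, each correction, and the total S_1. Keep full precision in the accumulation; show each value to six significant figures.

Integral: ∫_8^21 x·e^(−x/51) dx = 139.530.
½[f(8) + f(21)] = ½[6.83857 + 13.9121] = 10.3753.
So far: 149.906.
k=1: B_{2}/(2)! × [f^{(1)}(21) − f^{(1)}(8)] = 1/12 × (0.389694 − 0.720732) = -0.0275865.

S_1 ≈ 149.878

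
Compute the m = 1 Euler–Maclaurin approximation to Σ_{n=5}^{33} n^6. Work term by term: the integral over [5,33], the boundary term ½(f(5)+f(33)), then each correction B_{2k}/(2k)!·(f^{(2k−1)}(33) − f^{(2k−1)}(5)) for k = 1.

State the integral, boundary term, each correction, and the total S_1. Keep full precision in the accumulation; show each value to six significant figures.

∫_5^33 x^6 dx evaluates to 6.08834e+09.
Endpoint term: (f(5) + f(33))/2 = (15625.0 + 1.29147e+09)/2 = 6.45742e+08.
So far: 6.73408e+09.
Correction k=1: B_{2}/2! · (f^{(1)}(33) − f^{(1)}(5)) = 1/12 · (2.34812e+08 − 18750.0) = 1.95661e+07.

S_1 ≈ 6.75365e+09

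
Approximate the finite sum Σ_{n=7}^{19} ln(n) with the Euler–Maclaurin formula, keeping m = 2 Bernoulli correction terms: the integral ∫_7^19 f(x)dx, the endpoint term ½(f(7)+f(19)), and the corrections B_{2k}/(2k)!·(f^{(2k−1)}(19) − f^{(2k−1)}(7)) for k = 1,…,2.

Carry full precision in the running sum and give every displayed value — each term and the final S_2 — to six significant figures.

The integral term ∫_7^19 ln(x) dx = 30.3230.
½[f(7) + f(19)] = ½[1.94591 + 2.94444] = 2.44517.
Running total after boundary: 32.7681.
Correction k=1: B_{2}/2! · (f^{(1)}(19) − f^{(1)}(7)) = 1/12 · (0.0526316 − 0.142857) = -0.00751880.
Running total after k=1: 32.7606.
Correction k=2: B_{4}/4! · (f^{(3)}(19) − f^{(3)}(7)) = −1/720 · (0.000291588 − 0.00583090) = 7.69349e-06.

S_2 ≈ 32.7606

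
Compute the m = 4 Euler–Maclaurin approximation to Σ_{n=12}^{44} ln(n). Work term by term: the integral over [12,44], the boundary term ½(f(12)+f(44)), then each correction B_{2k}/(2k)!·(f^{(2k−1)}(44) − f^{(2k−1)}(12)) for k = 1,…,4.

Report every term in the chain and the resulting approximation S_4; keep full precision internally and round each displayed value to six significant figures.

S_4 ≈ 107.815

∫_12^44 ln(x) dx evaluates to 104.685.
½[f(12) + f(44)] = ½[2.48491 + 3.78419] = 3.13455.
Integral + boundary = 107.820.
Correction k=1: B_{2}/2! · (f^{(1)}(44) − f^{(1)}(12)) = 1/12 · (0.0227273 − 0.0833333) = -0.00505051.
Running total after k=1: 107.815.
Correction k=2: B_{4}/4! · (f^{(3)}(44) − f^{(3)}(12)) = −1/720 · (2.34786e-05 − 0.00115741) = 1.57490e-06.
Running total after k=2: 107.815.
Correction k=3: B_{6}/6! · (f^{(5)}(44) − f^{(5)}(12)) = 1/30240 · (1.45528e-07 − 9.64506e-05) = -3.18469e-09.
Running total after k=3: 107.815.
Correction k=4: B_{8}/8! · (f^{(7)}(44) − f^{(7)}(12)) = −1/1209600 · (2.25509e-09 − 2.00939e-05) = 1.66101e-11.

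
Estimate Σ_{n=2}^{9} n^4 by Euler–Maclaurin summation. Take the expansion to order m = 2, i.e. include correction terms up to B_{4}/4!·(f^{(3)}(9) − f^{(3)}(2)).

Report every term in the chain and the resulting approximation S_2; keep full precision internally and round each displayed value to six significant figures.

The integral term ∫_2^9 x^4 dx = 11803.4.
½[f(2) + f(9)] = ½[16.0000 + 6561.00] = 3288.50.
Integral + boundary = 15091.9.
Order-1 term: 1/12 · (2916.00 − 32.0000) = 240.333.
Running total after k=1: 15332.2.
Order-2 term: −1/720 · (216.000 − 48.0000) = -0.233333.

S_2 ≈ 15332.0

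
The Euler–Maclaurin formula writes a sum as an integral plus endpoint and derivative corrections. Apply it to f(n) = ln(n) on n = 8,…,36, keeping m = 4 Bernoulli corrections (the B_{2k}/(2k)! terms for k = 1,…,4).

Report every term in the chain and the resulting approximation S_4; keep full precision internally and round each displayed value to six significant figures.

S_4 ≈ 87.1945

The integral term ∫_8^36 ln(x) dx = 84.3711.
Endpoint term: (f(8) + f(36))/2 = (2.07944 + 3.58352)/2 = 2.83148.
Integral + boundary = 87.2026.
Order-1 term: 1/12 · (0.0277778 − 0.125000) = -0.00810185.
Running total after k=1: 87.1945.
Order-2 term: −1/720 · (4.28669e-05 − 0.00390625) = 5.36581e-06.
Running total after k=2: 87.1945.
Order-3 term: 1/30240 · (3.96916e-07 − 0.000732422) = -2.42072e-08.
Running total after k=3: 87.1945.
Order-4 term: −1/1209600 · (9.18787e-09 − 0.000343323) = 2.83824e-10.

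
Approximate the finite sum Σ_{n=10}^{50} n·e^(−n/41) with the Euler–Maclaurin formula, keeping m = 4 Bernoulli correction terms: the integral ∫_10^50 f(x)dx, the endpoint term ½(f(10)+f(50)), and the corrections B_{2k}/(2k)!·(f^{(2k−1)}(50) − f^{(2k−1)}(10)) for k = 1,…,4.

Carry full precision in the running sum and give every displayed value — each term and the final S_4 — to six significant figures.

S_4 ≈ 547.639

Integral: ∫_10^50 x·e^(−x/41) dx = 536.391.
Boundary: ½(f(10) + f(50)) = ½(7.83564 + 14.7687) = 11.3022.
So far: 547.693.
k=1: B_{2}/(2)! × [f^{(1)}(50) − f^{(1)}(10)] = 1/12 × (-0.0648382 − 0.592451) = -0.0547741.
Running total after k=1: 547.639.
k=2: B_{4}/(4)! × [f^{(3)}(50) − f^{(3)}(10)] = −1/720 × (0.000312856 − 0.00128470) = 1.34978e-06.
Running total after k=2: 547.639.
k=3: B_{6}/(6)! × [f^{(5)}(50) − f^{(5)}(10)] = 1/30240 × (3.95171e-07 − 1.31883e-06) = -3.05444e-11.
Running total after k=3: 547.639.
k=4: B_{8}/(8)! × [f^{(7)}(50) − f^{(7)}(10)] = −1/1209600 × (3.59446e-10 − 1.11447e-09) = 6.24191e-16.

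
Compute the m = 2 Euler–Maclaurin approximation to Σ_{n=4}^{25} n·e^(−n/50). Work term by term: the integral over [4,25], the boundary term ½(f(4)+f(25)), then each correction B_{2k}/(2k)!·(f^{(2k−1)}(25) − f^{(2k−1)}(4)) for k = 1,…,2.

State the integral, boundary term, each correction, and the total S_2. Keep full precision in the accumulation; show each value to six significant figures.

S_2 ≈ 227.307

The integral term ∫_4^25 x·e^(−x/50) dx = 217.924.
½[f(4) + f(25)] = ½[3.69247 + 15.1633] = 9.42787.
Running total after boundary: 227.352.
Order-1 term: 1/12 · (0.303265 − 0.849267) = -0.0455001.
After k=1: 227.307.
Order-2 term: −1/720 · (0.000606531 − 0.00107820) = 6.55096e-07.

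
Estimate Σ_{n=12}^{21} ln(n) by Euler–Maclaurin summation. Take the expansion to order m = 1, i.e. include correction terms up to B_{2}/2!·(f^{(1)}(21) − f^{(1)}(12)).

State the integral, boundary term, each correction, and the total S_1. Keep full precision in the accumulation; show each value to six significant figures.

The integral term ∫_12^21 ln(x) dx = 25.1161.
Boundary: ½(f(12) + f(21)) = ½(2.48491 + 3.04452) = 2.76471.
Running total after boundary: 27.8808.
Order-1 term: 1/12 · (0.0476190 − 0.0833333) = -0.00297619.

S_1 ≈ 27.8778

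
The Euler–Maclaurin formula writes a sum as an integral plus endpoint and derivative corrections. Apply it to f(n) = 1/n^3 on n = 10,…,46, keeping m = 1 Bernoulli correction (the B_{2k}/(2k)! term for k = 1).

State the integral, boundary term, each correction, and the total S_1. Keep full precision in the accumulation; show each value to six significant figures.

The integral term ∫_10^46 1/x^3 dx = 0.00476371.
½[f(10) + f(46)] = ½[0.00100000 + 1.02737e-05] = 0.000505137.
Integral + boundary = 0.00526884.
Correction k=1: B_{2}/2! · (f^{(1)}(46) − f^{(1)}(10)) = 1/12 · (-6.70023e-07 − (-0.000300000)) = 2.49442e-05.

S_1 ≈ 0.00529379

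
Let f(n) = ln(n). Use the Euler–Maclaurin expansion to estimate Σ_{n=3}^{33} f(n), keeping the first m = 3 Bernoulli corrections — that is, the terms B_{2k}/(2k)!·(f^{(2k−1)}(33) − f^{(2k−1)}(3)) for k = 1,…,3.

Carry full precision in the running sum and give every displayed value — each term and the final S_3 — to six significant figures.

S_3 ≈ 84.3613

∫_3^33 ln(x) dx evaluates to 82.0889.
½[f(3) + f(33)] = ½[1.09861 + 3.49651] = 2.29756.
Running total after boundary: 84.3865.
k=1: B_{2}/(2)! × [f^{(1)}(33) − f^{(1)}(3)] = 1/12 × (0.0303030 − 0.333333) = -0.0252525.
After k=1: 84.3612.
k=2: B_{4}/(4)! × [f^{(3)}(33) − f^{(3)}(3)] = −1/720 × (5.56529e-05 − 0.0740741) = 0.000102803.
After k=2: 84.3613.
k=3: B_{6}/(6)! × [f^{(5)}(33) − f^{(5)}(3)] = 1/30240 × (6.13256e-07 − 0.0987654) = -3.26603e-06.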